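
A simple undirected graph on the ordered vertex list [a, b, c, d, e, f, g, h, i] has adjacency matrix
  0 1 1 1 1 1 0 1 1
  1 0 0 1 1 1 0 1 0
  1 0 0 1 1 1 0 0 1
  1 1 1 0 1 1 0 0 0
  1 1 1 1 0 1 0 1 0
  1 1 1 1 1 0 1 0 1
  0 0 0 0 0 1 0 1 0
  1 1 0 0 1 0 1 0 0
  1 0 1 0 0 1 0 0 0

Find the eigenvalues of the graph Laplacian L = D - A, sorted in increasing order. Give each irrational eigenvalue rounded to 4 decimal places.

[0, 1.7567, 2.8349, 4.1739, 5.4409, 6.5052, 7.0895, 7.9111, 8.2879]

With the vertex order [a, b, c, d, e, f, g, h, i], the degrees are [7, 5, 5, 5, 6, 7, 2, 4, 3], giving D = diag(7, 5, 5, 5, 6, 7, 2, 4, 3) and L = D - A. Diagonalising L (or applying a numerical eigensolver to the 9x9 matrix) gives the spectrum above. There is one zero in the spectrum, matching the 1 component. By the matrix-tree theorem the graph has (1/9) * product of the nonzero eigenvalues = 37997 spanning trees.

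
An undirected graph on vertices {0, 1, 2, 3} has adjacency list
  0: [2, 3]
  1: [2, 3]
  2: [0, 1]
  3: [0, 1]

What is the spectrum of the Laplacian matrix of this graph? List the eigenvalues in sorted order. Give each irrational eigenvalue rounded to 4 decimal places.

Reading degrees in the order [0, 1, 2, 3] gives [2, 2, 2, 2]; set D = diag(2, 2, 2, 2) and form L = D - A. The multiplicity of 0 as a Laplacian eigenvalue equals the number of connected components. The single zero eigenvalue shows the graph is connected. By the matrix-tree theorem the graph has (1/4) * product of the nonzero eigenvalues = 4 spanning trees.

[0, 2, 2, 4]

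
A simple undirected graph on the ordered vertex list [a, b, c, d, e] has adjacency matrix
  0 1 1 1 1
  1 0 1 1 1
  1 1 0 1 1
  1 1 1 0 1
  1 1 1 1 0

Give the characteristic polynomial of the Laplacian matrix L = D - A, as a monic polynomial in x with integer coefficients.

With the vertex order [a, b, c, d, e], the degrees are [4, 4, 4, 4, 4], giving D = diag(4, 4, 4, 4, 4) and L = D - A. The eigenvalues of L are [0, 5, 5, 5, 5]; the characteristic polynomial is the product of (x - lambda_i), which multiplies out to x^5 - 20x^4 + 150x^3 - 500x^2 + 625x. The constant term is 0 because L is singular (the all-ones vector lies in its kernel). The largest eigenvalue, 5, is at most the vertex count 5. By the matrix-tree theorem the graph has (1/5) * product of the nonzero eigenvalues = 125 spanning trees.

x^5 - 20x^4 + 150x^3 - 500x^2 + 625x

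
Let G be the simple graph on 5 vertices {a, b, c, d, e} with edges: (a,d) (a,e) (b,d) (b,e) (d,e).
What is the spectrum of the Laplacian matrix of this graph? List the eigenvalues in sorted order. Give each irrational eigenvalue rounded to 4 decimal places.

[0, 0, 2, 4, 4]

Reading degrees in the order [a, b, c, d, e] gives [2, 2, 0, 3, 3]; set D = diag(2, 2, 0, 3, 3) and form L = D - A. Since every row of L sums to 0, the all-ones vector is in the kernel and 0 is an eigenvalue. The 2 zero eigenvalues correspond to the 2 connected components.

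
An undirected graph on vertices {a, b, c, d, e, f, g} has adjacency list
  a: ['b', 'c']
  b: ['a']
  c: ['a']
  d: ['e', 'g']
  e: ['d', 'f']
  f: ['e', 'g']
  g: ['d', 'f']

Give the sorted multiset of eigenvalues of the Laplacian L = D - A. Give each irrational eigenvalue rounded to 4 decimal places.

With the vertex order [a, b, c, d, e, f, g], the degrees are [2, 1, 1, 2, 2, 2, 2], giving D = diag(2, 1, 1, 2, 2, 2, 2) and L = D - A. Since every row of L sums to 0, the all-ones vector is in the kernel and 0 is an eigenvalue. The 2 zero eigenvalues correspond to the 2 connected components. There are 2 zeros in the spectrum, matching the 2 components.

[0, 0, 1, 2, 2, 3, 4]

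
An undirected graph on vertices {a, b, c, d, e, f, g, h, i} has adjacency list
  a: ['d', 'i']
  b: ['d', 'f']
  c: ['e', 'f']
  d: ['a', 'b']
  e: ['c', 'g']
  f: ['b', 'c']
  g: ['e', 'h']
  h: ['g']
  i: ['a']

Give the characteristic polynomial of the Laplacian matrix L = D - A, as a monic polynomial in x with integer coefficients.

Reading degrees in the order [a, b, c, d, e, f, g, h, i] gives [2, 2, 2, 2, 2, 2, 2, 1, 1]; set D = diag(2, 2, 2, 2, 2, 2, 2, 1, 1) and form L = D - A. Computing det(xI - L) by cofactor expansion (or equivalently via sum-over-permutations) gives x^9 - 16x^8 + 105x^7 - 364x^6 + 715x^5 - 792x^4 + 462x^3 - 120x^2 + 9x. The constant term is 0 because L is singular (the all-ones vector lies in its kernel).

x^9 - 16x^8 + 105x^7 - 364x^6 + 715x^5 - 792x^4 + 462x^3 - 120x^2 + 9x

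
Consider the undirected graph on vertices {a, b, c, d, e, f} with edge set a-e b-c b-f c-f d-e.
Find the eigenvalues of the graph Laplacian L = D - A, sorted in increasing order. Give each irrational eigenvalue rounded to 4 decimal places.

[0, 0, 1, 3, 3, 3]

Reading degrees in the order [a, b, c, d, e, f] gives [1, 2, 2, 1, 2, 2]; set D = diag(1, 2, 2, 1, 2, 2) and form L = D - A. Diagonalising L (or applying a numerical eigensolver to the 6x6 matrix) gives the spectrum above. The 2 zero eigenvalues correspond to the 2 connected components. There are 2 zeros in the spectrum, matching the 2 components. The largest eigenvalue, 3, is at most the vertex count 6.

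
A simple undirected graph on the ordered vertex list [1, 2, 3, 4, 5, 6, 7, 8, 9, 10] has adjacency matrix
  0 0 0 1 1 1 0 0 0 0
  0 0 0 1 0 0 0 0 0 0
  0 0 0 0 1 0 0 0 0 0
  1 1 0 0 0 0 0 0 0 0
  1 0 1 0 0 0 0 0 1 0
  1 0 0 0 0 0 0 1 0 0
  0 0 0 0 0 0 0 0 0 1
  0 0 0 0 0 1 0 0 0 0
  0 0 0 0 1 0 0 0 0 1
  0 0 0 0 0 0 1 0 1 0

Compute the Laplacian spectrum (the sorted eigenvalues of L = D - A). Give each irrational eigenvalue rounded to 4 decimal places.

[0, 0.1700, 0.3820, 0.5078, 1.3820, 1.6959, 2.6180, 2.8758, 3.6180, 4.7505]

Reading degrees in the order [1, 2, 3, 4, 5, 6, 7, 8, 9, 10] gives [3, 1, 1, 2, 3, 2, 1, 1, 2, 2]; set D = diag(3, 1, 1, 2, 3, 2, 1, 1, 2, 2) and form L = D - A. Since every row of L sums to 0, the all-ones vector is in the kernel and 0 is an eigenvalue. There is one zero in the spectrum, matching the 1 component. The eigenvalues sum to 18, which equals trace(L) = 2|E|.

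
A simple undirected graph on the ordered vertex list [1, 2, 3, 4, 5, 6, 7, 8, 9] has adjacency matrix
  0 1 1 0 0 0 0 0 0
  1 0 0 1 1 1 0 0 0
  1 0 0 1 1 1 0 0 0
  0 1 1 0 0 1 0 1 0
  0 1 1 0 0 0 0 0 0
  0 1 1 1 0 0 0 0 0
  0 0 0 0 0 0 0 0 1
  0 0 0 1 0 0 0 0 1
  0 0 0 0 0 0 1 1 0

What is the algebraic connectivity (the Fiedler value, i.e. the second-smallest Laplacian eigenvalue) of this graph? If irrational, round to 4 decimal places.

Each diagonal entry of L is the vertex degree and each off-diagonal entry is -1 where an edge is present, 0 otherwise; in the order [1, 2, 3, 4, 5, 6, 7, 8, 9] the diagonal is [2, 4, 4, 4, 2, 3, 1, 2, 2]. Computing the eigenvalues of L and sorting gives [0, 0.2480, 1.3720, 2, 2.2701, 3.1630, 4, 4.7733, 6.1736]. The Fiedler value lambda_2 = 0.2480 is strictly positive, so the graph is connected. There is one zero in the spectrum, matching the 1 component.

0.2480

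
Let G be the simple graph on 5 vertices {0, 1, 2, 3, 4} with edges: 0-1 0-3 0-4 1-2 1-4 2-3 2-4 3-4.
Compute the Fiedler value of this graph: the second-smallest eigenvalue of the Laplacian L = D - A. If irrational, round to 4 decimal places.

With the vertex order [0, 1, 2, 3, 4], the degrees are [3, 3, 3, 3, 4], giving D = diag(3, 3, 3, 3, 4) and L = D - A. The smallest Laplacian eigenvalue is always 0. The next one, lambda_2 = 3, measures how hard the graph is to disconnect: larger values mean better connectivity. By the matrix-tree theorem the graph has (1/5) * product of the nonzero eigenvalues = 45 spanning trees.

3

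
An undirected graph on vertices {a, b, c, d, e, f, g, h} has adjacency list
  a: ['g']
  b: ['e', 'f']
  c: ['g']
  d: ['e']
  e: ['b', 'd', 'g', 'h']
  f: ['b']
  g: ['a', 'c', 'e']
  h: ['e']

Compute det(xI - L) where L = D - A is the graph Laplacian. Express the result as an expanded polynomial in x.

x^8 - 14x^7 + 74x^6 - 190x^5 + 255x^4 - 180x^3 + 62x^2 - 8x

With the vertex order [a, b, c, d, e, f, g, h], the degrees are [1, 2, 1, 1, 4, 1, 3, 1], giving D = diag(1, 2, 1, 1, 4, 1, 3, 1) and L = D - A. Computing det(xI - L) by cofactor expansion (or equivalently via sum-over-permutations) gives x^8 - 14x^7 + 74x^6 - 190x^5 + 255x^4 - 180x^3 + 62x^2 - 8x. The constant term is 0 because L is singular (the all-ones vector lies in its kernel). There is one zero in the spectrum, matching the 1 component.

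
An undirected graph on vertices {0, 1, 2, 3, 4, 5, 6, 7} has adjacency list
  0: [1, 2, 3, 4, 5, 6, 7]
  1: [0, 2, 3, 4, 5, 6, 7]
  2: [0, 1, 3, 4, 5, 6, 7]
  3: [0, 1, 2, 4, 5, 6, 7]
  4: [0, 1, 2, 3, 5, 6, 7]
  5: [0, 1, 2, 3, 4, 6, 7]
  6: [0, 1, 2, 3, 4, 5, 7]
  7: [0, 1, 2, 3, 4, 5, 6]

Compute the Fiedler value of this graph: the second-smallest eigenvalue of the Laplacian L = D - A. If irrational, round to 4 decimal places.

Reading degrees in the order [0, 1, 2, 3, 4, 5, 6, 7] gives [7, 7, 7, 7, 7, 7, 7, 7]; set D = diag(7, 7, 7, 7, 7, 7, 7, 7) and form L = D - A. The smallest Laplacian eigenvalue is always 0. The next one, lambda_2 = 8, measures how hard the graph is to disconnect: larger values mean better connectivity. By the matrix-tree theorem the graph has (1/8) * product of the nonzero eigenvalues = 262144 spanning trees.

8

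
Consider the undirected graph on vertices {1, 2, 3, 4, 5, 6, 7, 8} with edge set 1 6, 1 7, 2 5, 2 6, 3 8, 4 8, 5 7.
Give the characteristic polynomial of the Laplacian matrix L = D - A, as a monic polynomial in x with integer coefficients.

x^8 - 14x^7 + 78x^6 - 220x^5 + 330x^4 - 250x^3 + 75x^2

With the vertex order [1, 2, 3, 4, 5, 6, 7, 8], the degrees are [2, 2, 1, 1, 2, 2, 2, 2], giving D = diag(2, 2, 1, 1, 2, 2, 2, 2) and L = D - A. L has integer entries, so p(x) = det(xI - L) has integer coefficients. Expanding the determinant yields x^8 - 14x^7 + 78x^6 - 220x^5 + 330x^4 - 250x^3 + 75x^2. The coefficient of x^7 equals -trace(L) = -14, matching the sum of degrees. There are 2 zeros in the spectrum, matching the 2 components.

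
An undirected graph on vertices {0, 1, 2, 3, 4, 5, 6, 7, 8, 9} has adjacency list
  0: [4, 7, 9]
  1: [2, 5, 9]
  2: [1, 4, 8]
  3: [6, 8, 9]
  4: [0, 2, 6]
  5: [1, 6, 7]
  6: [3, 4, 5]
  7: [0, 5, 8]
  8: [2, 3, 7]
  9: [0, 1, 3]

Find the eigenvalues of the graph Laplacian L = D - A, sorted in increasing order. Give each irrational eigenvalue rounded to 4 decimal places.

With the vertex order [0, 1, 2, 3, 4, 5, 6, 7, 8, 9], the degrees are [3, 3, 3, 3, 3, 3, 3, 3, 3, 3], giving D = diag(3, 3, 3, 3, 3, 3, 3, 3, 3, 3) and L = D - A. Diagonalising L (or applying a numerical eigensolver to the 10x10 matrix) gives the spectrum above. By the matrix-tree theorem the graph has (1/10) * product of the nonzero eigenvalues = 2000 spanning trees.

[0, 2, 2, 2, 2, 2, 5, 5, 5, 5]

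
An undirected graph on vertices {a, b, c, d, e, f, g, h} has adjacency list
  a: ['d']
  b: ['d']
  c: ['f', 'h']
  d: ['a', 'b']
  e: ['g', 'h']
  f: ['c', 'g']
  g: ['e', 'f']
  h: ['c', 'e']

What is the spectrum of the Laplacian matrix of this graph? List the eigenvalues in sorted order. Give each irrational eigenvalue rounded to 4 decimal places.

With the vertex order [a, b, c, d, e, f, g, h], the degrees are [1, 1, 2, 2, 2, 2, 2, 2], giving D = diag(1, 1, 2, 2, 2, 2, 2, 2) and L = D - A. Since every row of L sums to 0, the all-ones vector is in the kernel and 0 is an eigenvalue. The 2 zero eigenvalues correspond to the 2 connected components. The eigenvalues sum to 14, which equals trace(L) = 2|E|. The largest eigenvalue, 3.6180, is at most the vertex count 8.

[0, 0, 1, 1.3820, 1.3820, 3, 3.6180, 3.6180]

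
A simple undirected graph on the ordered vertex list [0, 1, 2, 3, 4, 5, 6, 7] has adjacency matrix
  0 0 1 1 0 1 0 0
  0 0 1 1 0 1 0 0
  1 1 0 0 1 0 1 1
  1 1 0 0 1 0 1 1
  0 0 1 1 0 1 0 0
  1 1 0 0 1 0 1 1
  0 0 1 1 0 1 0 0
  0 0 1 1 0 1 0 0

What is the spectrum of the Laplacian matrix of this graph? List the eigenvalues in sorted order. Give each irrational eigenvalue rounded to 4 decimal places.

[0, 3, 3, 3, 3, 5, 5, 8]

Reading degrees in the order [0, 1, 2, 3, 4, 5, 6, 7] gives [3, 3, 5, 5, 3, 5, 3, 3]; set D = diag(3, 3, 5, 5, 3, 5, 3, 3) and form L = D - A. Diagonalising L (or applying a numerical eigensolver to the 8x8 matrix) gives the spectrum above. The largest eigenvalue, 8, is at most the vertex count 8.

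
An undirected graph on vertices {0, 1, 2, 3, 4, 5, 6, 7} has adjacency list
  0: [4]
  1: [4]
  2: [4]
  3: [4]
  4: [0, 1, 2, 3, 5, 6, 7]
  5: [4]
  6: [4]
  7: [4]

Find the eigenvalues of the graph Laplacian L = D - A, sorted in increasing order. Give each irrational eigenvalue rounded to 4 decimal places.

With the vertex order [0, 1, 2, 3, 4, 5, 6, 7], the degrees are [1, 1, 1, 1, 7, 1, 1, 1], giving D = diag(1, 1, 1, 1, 7, 1, 1, 1) and L = D - A. Diagonalising L (or applying a numerical eigensolver to the 8x8 matrix) gives the spectrum above. The single zero eigenvalue shows the graph is connected. By the matrix-tree theorem the graph has (1/8) * product of the nonzero eigenvalues = 1 spanning tree. The eigenvalues sum to 14, which equals trace(L) = 2|E|.

[0, 1, 1, 1, 1, 1, 1, 8]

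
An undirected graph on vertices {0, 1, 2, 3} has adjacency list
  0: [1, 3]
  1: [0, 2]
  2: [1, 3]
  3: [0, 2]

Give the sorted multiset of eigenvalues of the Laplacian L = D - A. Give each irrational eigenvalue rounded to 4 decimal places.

Reading degrees in the order [0, 1, 2, 3] gives [2, 2, 2, 2]; set D = diag(2, 2, 2, 2) and form L = D - A. The multiplicity of 0 as a Laplacian eigenvalue equals the number of connected components. The single zero eigenvalue shows the graph is connected. The largest eigenvalue, 4, is at most the vertex count 4.

[0, 2, 2, 4]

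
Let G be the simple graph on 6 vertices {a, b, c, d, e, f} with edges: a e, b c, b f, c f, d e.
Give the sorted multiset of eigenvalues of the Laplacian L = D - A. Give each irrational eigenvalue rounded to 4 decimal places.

[0, 0, 1, 3, 3, 3]

With the vertex order [a, b, c, d, e, f], the degrees are [1, 2, 2, 1, 2, 2], giving D = diag(1, 2, 2, 1, 2, 2) and L = D - A. Diagonalising L (or applying a numerical eigensolver to the 6x6 matrix) gives the spectrum above. The 2 zero eigenvalues correspond to the 2 connected components.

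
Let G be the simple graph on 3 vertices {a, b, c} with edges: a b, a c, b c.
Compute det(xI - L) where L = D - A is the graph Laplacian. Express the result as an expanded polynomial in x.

x^3 - 6x^2 + 9x

Each diagonal entry of L is the vertex degree and each off-diagonal entry is -1 where an edge is present, 0 otherwise; in the order [a, b, c] the diagonal is [2, 2, 2]. L has integer entries, so p(x) = det(xI - L) has integer coefficients. Expanding the determinant yields x^3 - 6x^2 + 9x. Since p(0) = det(-L) = 0, x divides p(x). There is one zero in the spectrum, matching the 1 component.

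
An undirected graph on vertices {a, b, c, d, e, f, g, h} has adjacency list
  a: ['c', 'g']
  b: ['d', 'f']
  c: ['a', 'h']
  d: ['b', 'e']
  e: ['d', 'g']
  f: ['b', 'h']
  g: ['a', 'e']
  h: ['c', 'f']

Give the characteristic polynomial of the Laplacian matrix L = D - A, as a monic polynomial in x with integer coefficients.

With the vertex order [a, b, c, d, e, f, g, h], the degrees are [2, 2, 2, 2, 2, 2, 2, 2], giving D = diag(2, 2, 2, 2, 2, 2, 2, 2) and L = D - A. Computing det(xI - L) by cofactor expansion (or equivalently via sum-over-permutations) gives x^8 - 16x^7 + 104x^6 - 352x^5 + 660x^4 - 672x^3 + 336x^2 - 64x. The constant term is 0 because L is singular (the all-ones vector lies in its kernel).

x^8 - 16x^7 + 104x^6 - 352x^5 + 660x^4 - 672x^3 + 336x^2 - 64x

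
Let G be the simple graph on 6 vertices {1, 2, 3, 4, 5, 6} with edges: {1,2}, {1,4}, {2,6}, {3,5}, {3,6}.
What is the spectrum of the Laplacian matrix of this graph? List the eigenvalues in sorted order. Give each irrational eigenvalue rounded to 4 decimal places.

Reading degrees in the order [1, 2, 3, 4, 5, 6] gives [2, 2, 2, 1, 1, 2]; set D = diag(2, 2, 2, 1, 1, 2) and form L = D - A. L is symmetric positive semidefinite, so every eigenvalue is real and nonnegative. The single zero eigenvalue shows the graph is connected. By the matrix-tree theorem the graph has (1/6) * product of the nonzero eigenvalues = 1 spanning tree. There is one zero in the spectrum, matching the 1 component.

[0, 0.2679, 1, 2, 3, 3.7321]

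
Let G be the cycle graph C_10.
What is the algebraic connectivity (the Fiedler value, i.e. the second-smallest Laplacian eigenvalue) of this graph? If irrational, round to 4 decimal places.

0.3820

The graph has 10 vertices and degree multiset [2, 2, 2, 2, 2, 2, 2, 2, 2, 2]; D is the diagonal matrix of degrees and L = D - A. The sorted Laplacian eigenvalues are [0, 0.3820, 0.3820, 1.3820, 1.3820, 2.6180, 2.6180, 3.6180, 3.6180, 4]; the algebraic connectivity is the second entry, 0.3820. The eigenvalues sum to 20, which equals trace(L) = 2|E|.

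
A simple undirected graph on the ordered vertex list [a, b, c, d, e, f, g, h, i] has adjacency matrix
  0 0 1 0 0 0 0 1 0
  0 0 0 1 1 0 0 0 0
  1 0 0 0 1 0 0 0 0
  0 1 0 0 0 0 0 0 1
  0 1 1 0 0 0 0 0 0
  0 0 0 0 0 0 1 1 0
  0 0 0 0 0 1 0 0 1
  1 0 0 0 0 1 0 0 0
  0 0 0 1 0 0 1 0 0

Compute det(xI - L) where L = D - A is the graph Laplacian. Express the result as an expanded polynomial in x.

x^9 - 18x^8 + 135x^7 - 546x^6 + 1287x^5 - 1782x^4 + 1386x^3 - 540x^2 + 81x

Each diagonal entry of L is the vertex degree and each off-diagonal entry is -1 where an edge is present, 0 otherwise; in the order [a, b, c, d, e, f, g, h, i] the diagonal is [2, 2, 2, 2, 2, 2, 2, 2, 2]. Computing det(xI - L) by cofactor expansion (or equivalently via sum-over-permutations) gives x^9 - 18x^8 + 135x^7 - 546x^6 + 1287x^5 - 1782x^4 + 1386x^3 - 540x^2 + 81x. The coefficient of x^8 equals -trace(L) = -18, matching the sum of degrees. The eigenvalues sum to 18, which equals trace(L) = 2|E|. There is one zero in the spectrum, matching the 1 component.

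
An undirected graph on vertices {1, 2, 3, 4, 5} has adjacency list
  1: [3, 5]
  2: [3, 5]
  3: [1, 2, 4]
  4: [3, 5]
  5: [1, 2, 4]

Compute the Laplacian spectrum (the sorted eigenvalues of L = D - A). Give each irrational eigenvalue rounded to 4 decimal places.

[0, 2, 2, 3, 5]

Each diagonal entry of L is the vertex degree and each off-diagonal entry is -1 where an edge is present, 0 otherwise; in the order [1, 2, 3, 4, 5] the diagonal is [2, 2, 3, 2, 3]. The multiplicity of 0 as a Laplacian eigenvalue equals the number of connected components. The single zero eigenvalue shows the graph is connected.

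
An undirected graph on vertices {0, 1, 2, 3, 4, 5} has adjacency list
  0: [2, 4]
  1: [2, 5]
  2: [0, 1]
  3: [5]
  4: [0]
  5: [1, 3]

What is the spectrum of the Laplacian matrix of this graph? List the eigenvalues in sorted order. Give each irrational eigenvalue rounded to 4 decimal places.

[0, 0.2679, 1, 2, 3, 3.7321]

Each diagonal entry of L is the vertex degree and each off-diagonal entry is -1 where an edge is present, 0 otherwise; in the order [0, 1, 2, 3, 4, 5] the diagonal is [2, 2, 2, 1, 1, 2]. Since every row of L sums to 0, the all-ones vector is in the kernel and 0 is an eigenvalue. The single zero eigenvalue shows the graph is connected. The largest eigenvalue, 3.7321, is at most the vertex count 6.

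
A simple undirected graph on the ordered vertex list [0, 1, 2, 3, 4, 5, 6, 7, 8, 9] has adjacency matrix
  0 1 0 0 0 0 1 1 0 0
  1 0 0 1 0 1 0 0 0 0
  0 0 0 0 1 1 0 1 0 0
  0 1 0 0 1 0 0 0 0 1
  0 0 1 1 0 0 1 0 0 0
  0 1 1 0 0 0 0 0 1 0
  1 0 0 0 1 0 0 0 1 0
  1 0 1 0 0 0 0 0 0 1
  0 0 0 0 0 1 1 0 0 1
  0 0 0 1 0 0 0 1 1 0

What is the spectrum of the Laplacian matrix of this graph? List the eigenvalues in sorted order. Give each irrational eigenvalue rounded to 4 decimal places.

[0, 2, 2, 2, 2, 2, 5, 5, 5, 5]

Each diagonal entry of L is the vertex degree and each off-diagonal entry is -1 where an edge is present, 0 otherwise; in the order [0, 1, 2, 3, 4, 5, 6, 7, 8, 9] the diagonal is [3, 3, 3, 3, 3, 3, 3, 3, 3, 3]. L is symmetric positive semidefinite, so every eigenvalue is real and nonnegative. The single zero eigenvalue shows the graph is connected. By the matrix-tree theorem the graph has (1/10) * product of the nonzero eigenvalues = 2000 spanning trees.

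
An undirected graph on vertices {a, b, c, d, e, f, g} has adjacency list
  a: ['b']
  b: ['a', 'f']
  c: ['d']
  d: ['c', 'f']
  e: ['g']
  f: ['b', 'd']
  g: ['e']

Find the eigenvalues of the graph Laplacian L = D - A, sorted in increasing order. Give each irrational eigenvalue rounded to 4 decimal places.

[0, 0, 0.3820, 1.3820, 2, 2.6180, 3.6180]

Reading degrees in the order [a, b, c, d, e, f, g] gives [1, 2, 1, 2, 1, 2, 1]; set D = diag(1, 2, 1, 2, 1, 2, 1) and form L = D - A. Since every row of L sums to 0, the all-ones vector is in the kernel and 0 is an eigenvalue. The 2 zero eigenvalues correspond to the 2 connected components. There are 2 zeros in the spectrum, matching the 2 components. The eigenvalues sum to 10, which equals trace(L) = 2|E|.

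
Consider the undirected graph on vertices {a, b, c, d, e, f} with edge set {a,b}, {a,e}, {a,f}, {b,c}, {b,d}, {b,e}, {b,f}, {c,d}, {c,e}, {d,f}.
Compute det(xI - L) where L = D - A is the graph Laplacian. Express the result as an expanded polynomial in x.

Reading degrees in the order [a, b, c, d, e, f] gives [3, 5, 3, 3, 3, 3]; set D = diag(3, 5, 3, 3, 3, 3) and form L = D - A. L has integer entries, so p(x) = det(xI - L) has integer coefficients. Expanding the determinant yields x^6 - 20x^5 + 155x^4 - 580x^3 + 1045x^2 - 726x. The constant term is 0 because L is singular (the all-ones vector lies in its kernel). The largest eigenvalue, 6, is at most the vertex count 6.

x^6 - 20x^5 + 155x^4 - 580x^3 + 1045x^2 - 726x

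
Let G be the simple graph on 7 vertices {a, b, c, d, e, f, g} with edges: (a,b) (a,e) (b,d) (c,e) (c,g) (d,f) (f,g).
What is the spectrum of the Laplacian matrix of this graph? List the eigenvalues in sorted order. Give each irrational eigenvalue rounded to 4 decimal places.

Each diagonal entry of L is the vertex degree and each off-diagonal entry is -1 where an edge is present, 0 otherwise; in the order [a, b, c, d, e, f, g] the diagonal is [2, 2, 2, 2, 2, 2, 2]. Diagonalising L (or applying a numerical eigensolver to the 7x7 matrix) gives the spectrum above. The single zero eigenvalue shows the graph is connected.

[0, 0.7530, 0.7530, 2.4450, 2.4450, 3.8019, 3.8019]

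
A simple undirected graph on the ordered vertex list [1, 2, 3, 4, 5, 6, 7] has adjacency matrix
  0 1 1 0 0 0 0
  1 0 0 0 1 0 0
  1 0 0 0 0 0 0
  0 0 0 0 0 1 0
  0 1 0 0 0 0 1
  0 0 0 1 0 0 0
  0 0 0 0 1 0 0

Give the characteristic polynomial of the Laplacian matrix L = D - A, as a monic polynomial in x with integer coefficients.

Each diagonal entry of L is the vertex degree and each off-diagonal entry is -1 where an edge is present, 0 otherwise; in the order [1, 2, 3, 4, 5, 6, 7] the diagonal is [2, 2, 1, 1, 2, 1, 1]. L has integer entries, so p(x) = det(xI - L) has integer coefficients. Expanding the determinant yields x^7 - 10x^6 + 37x^5 - 62x^4 + 45x^3 - 10x^2. Since p(0) = det(-L) = 0, x divides p(x). There are 2 zeros in the spectrum, matching the 2 components. The largest eigenvalue, 3.6180, is at most the vertex count 7.

x^7 - 10x^6 + 37x^5 - 62x^4 + 45x^3 - 10x^2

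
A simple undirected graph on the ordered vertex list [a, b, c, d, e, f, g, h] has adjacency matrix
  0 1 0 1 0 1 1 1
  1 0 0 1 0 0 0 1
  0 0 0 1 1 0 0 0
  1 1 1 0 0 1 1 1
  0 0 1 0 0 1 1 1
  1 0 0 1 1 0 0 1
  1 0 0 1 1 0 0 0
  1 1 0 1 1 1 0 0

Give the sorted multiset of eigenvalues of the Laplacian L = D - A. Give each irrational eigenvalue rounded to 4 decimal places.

[0, 1.7940, 2.6920, 3.3271, 4.5471, 5.8616, 6.3834, 7.3948]

Reading degrees in the order [a, b, c, d, e, f, g, h] gives [5, 3, 2, 6, 4, 4, 3, 5]; set D = diag(5, 3, 2, 6, 4, 4, 3, 5) and form L = D - A. L is symmetric positive semidefinite, so every eigenvalue is real and nonnegative. The single zero eigenvalue shows the graph is connected. The largest eigenvalue, 7.3948, is at most the vertex count 8. There is one zero in the spectrum, matching the 1 component.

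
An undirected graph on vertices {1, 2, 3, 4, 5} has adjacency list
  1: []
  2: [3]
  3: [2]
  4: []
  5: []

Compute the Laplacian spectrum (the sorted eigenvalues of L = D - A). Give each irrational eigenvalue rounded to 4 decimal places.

[0, 0, 0, 0, 2]

Each diagonal entry of L is the vertex degree and each off-diagonal entry is -1 where an edge is present, 0 otherwise; in the order [1, 2, 3, 4, 5] the diagonal is [0, 1, 1, 0, 0]. Diagonalising L (or applying a numerical eigensolver to the 5x5 matrix) gives the spectrum above. The 4 zero eigenvalues correspond to the 4 connected components. The eigenvalues sum to 2, which equals trace(L) = 2|E|.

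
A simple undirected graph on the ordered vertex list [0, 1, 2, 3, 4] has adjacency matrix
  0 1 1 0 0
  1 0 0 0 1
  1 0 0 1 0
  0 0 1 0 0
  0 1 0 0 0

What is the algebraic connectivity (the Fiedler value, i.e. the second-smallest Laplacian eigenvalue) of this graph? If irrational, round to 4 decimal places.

0.3820

Each diagonal entry of L is the vertex degree and each off-diagonal entry is -1 where an edge is present, 0 otherwise; in the order [0, 1, 2, 3, 4] the diagonal is [2, 2, 2, 1, 1]. Computing the eigenvalues of L and sorting gives [0, 0.3820, 1.3820, 2.6180, 3.6180]. The Fiedler value lambda_2 = 0.3820 is strictly positive, so the graph is connected. The largest eigenvalue, 3.6180, is at most the vertex count 5.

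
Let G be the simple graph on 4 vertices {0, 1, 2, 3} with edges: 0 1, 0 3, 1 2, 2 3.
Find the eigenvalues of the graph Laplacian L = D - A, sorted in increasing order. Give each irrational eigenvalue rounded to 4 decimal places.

[0, 2, 2, 4]

Reading degrees in the order [0, 1, 2, 3] gives [2, 2, 2, 2]; set D = diag(2, 2, 2, 2) and form L = D - A. L is symmetric positive semidefinite, so every eigenvalue is real and nonnegative. The eigenvalues sum to 8, which equals trace(L) = 2|E|.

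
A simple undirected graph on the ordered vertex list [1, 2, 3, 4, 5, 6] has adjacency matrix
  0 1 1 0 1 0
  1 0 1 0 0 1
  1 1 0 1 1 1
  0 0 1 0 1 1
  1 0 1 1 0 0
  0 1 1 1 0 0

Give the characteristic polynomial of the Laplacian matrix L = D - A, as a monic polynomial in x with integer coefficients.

Reading degrees in the order [1, 2, 3, 4, 5, 6] gives [3, 3, 5, 3, 3, 3]; set D = diag(3, 3, 5, 3, 3, 3) and form L = D - A. Computing det(xI - L) by cofactor expansion (or equivalently via sum-over-permutations) gives x^6 - 20x^5 + 155x^4 - 580x^3 + 1045x^2 - 726x. Since p(0) = det(-L) = 0, x divides p(x). By the matrix-tree theorem the graph has (1/6) * product of the nonzero eigenvalues = 121 spanning trees. There is one zero in the spectrum, matching the 1 component.

x^6 - 20x^5 + 155x^4 - 580x^3 + 1045x^2 - 726x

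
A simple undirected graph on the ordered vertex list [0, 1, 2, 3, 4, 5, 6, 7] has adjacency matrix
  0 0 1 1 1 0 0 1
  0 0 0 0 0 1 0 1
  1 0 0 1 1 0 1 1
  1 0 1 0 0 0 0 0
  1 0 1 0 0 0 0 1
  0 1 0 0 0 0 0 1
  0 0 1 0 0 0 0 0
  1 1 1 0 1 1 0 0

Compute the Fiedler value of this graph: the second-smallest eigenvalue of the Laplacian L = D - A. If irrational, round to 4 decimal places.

With the vertex order [0, 1, 2, 3, 4, 5, 6, 7], the degrees are [4, 2, 5, 2, 3, 2, 1, 5], giving D = diag(4, 2, 5, 2, 3, 2, 1, 5) and L = D - A. The smallest Laplacian eigenvalue is always 0. The next one, lambda_2 = 0.6905, measures how hard the graph is to disconnect: larger values mean better connectivity.

0.6905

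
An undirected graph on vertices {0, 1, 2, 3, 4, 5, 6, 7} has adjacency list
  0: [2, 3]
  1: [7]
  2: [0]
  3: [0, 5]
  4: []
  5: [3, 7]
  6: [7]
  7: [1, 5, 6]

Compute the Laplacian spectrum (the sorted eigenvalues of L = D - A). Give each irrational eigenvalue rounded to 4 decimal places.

With the vertex order [0, 1, 2, 3, 4, 5, 6, 7], the degrees are [2, 1, 1, 2, 0, 2, 1, 3], giving D = diag(2, 1, 1, 2, 0, 2, 1, 3) and L = D - A. L is symmetric positive semidefinite, so every eigenvalue is real and nonnegative. The 2 zero eigenvalues correspond to the 2 connected components. The eigenvalues sum to 12, which equals trace(L) = 2|E|. There are 2 zeros in the spectrum, matching the 2 components.

[0, 0, 0.2254, 1, 1, 2.1859, 3.3604, 4.2283]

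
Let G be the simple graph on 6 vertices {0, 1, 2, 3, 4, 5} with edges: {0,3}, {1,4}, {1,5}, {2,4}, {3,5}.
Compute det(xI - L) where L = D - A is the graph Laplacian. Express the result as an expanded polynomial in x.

x^6 - 10x^5 + 36x^4 - 56x^3 + 35x^2 - 6x

Reading degrees in the order [0, 1, 2, 3, 4, 5] gives [1, 2, 1, 2, 2, 2]; set D = diag(1, 2, 1, 2, 2, 2) and form L = D - A. L has integer entries, so p(x) = det(xI - L) has integer coefficients. Expanding the determinant yields x^6 - 10x^5 + 36x^4 - 56x^3 + 35x^2 - 6x. The coefficient of x^5 equals -trace(L) = -10, matching the sum of degrees. The eigenvalues sum to 10, which equals trace(L) = 2|E|.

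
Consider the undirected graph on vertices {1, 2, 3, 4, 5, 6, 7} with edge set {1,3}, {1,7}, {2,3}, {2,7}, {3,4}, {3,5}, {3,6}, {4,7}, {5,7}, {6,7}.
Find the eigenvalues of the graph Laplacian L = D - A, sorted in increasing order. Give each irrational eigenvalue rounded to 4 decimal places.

[0, 2, 2, 2, 2, 5, 7]

Reading degrees in the order [1, 2, 3, 4, 5, 6, 7] gives [2, 2, 5, 2, 2, 2, 5]; set D = diag(2, 2, 5, 2, 2, 2, 5) and form L = D - A. Since every row of L sums to 0, the all-ones vector is in the kernel and 0 is an eigenvalue. The single zero eigenvalue shows the graph is connected. By the matrix-tree theorem the graph has (1/7) * product of the nonzero eigenvalues = 80 spanning trees. The largest eigenvalue, 7, is at most the vertex count 7.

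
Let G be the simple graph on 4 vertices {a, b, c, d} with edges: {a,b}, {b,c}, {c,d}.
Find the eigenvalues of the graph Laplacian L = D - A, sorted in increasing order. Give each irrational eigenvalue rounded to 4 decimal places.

[0, 0.5858, 2, 3.4142]

With the vertex order [a, b, c, d], the degrees are [1, 2, 2, 1], giving D = diag(1, 2, 2, 1) and L = D - A. Diagonalising L (or applying a numerical eigensolver to the 4x4 matrix) gives the spectrum above. The single zero eigenvalue shows the graph is connected. There is one zero in the spectrum, matching the 1 component.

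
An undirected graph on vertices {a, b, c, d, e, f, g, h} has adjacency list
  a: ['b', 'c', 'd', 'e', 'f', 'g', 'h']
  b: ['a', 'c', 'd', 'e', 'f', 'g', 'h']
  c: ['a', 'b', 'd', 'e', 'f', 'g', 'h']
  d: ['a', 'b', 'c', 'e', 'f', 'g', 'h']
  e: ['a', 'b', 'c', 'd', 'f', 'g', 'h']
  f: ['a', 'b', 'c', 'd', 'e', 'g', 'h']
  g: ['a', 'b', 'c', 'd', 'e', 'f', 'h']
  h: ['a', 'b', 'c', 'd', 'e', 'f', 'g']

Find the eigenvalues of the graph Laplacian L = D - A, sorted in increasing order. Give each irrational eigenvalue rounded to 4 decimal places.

With the vertex order [a, b, c, d, e, f, g, h], the degrees are [7, 7, 7, 7, 7, 7, 7, 7], giving D = diag(7, 7, 7, 7, 7, 7, 7, 7) and L = D - A. The multiplicity of 0 as a Laplacian eigenvalue equals the number of connected components. The single zero eigenvalue shows the graph is connected.

[0, 8, 8, 8, 8, 8, 8, 8]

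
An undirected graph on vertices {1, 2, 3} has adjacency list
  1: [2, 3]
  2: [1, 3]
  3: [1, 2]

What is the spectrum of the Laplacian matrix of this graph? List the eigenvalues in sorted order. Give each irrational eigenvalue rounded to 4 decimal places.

With the vertex order [1, 2, 3], the degrees are [2, 2, 2], giving D = diag(2, 2, 2) and L = D - A. Diagonalising L (or applying a numerical eigensolver to the 3x3 matrix) gives the spectrum above. By the matrix-tree theorem the graph has (1/3) * product of the nonzero eigenvalues = 3 spanning trees.

[0, 3, 3]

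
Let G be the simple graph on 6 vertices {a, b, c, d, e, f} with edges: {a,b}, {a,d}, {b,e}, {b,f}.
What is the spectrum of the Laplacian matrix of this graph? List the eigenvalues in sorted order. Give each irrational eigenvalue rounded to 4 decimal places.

[0, 0, 0.5188, 1, 2.3111, 4.1701]

Reading degrees in the order [a, b, c, d, e, f] gives [2, 3, 0, 1, 1, 1]; set D = diag(2, 3, 0, 1, 1, 1) and form L = D - A. Since every row of L sums to 0, the all-ones vector is in the kernel and 0 is an eigenvalue. The 2 zero eigenvalues correspond to the 2 connected components.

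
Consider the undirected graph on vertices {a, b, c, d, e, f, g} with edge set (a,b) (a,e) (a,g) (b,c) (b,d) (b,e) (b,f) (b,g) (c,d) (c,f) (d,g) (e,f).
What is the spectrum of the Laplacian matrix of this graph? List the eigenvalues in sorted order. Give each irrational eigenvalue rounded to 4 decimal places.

[0, 2, 2, 4, 4, 5, 7]

Each diagonal entry of L is the vertex degree and each off-diagonal entry is -1 where an edge is present, 0 otherwise; in the order [a, b, c, d, e, f, g] the diagonal is [3, 6, 3, 3, 3, 3, 3]. The multiplicity of 0 as a Laplacian eigenvalue equals the number of connected components. The single zero eigenvalue shows the graph is connected. The eigenvalues sum to 24, which equals trace(L) = 2|E|.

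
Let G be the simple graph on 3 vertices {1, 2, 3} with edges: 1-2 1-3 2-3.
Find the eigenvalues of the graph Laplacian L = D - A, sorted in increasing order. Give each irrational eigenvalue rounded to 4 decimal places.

[0, 3, 3]

With the vertex order [1, 2, 3], the degrees are [2, 2, 2], giving D = diag(2, 2, 2) and L = D - A. The multiplicity of 0 as a Laplacian eigenvalue equals the number of connected components. The single zero eigenvalue shows the graph is connected. By the matrix-tree theorem the graph has (1/3) * product of the nonzero eigenvalues = 3 spanning trees. The largest eigenvalue, 3, is at most the vertex count 3.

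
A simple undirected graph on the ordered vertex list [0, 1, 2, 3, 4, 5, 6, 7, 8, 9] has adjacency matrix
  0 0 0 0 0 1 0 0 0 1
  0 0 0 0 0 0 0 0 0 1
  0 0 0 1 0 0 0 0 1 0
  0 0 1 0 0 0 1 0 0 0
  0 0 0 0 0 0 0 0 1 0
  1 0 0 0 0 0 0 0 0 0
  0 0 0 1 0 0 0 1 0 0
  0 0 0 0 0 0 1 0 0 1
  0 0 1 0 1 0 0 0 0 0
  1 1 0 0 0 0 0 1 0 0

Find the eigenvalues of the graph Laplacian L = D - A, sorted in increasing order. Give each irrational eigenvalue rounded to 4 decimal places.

[0, 0.1100, 0.4616, 0.6697, 1.2415, 2, 2.4010, 3.0579, 3.7120, 4.3463]

With the vertex order [0, 1, 2, 3, 4, 5, 6, 7, 8, 9], the degrees are [2, 1, 2, 2, 1, 1, 2, 2, 2, 3], giving D = diag(2, 1, 2, 2, 1, 1, 2, 2, 2, 3) and L = D - A. Since every row of L sums to 0, the all-ones vector is in the kernel and 0 is an eigenvalue.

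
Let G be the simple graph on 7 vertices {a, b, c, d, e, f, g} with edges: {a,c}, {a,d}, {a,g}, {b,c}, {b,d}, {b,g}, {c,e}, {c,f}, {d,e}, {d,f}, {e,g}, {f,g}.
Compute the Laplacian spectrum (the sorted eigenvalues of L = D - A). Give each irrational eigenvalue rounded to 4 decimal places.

Reading degrees in the order [a, b, c, d, e, f, g] gives [3, 3, 4, 4, 3, 3, 4]; set D = diag(3, 3, 4, 4, 3, 3, 4) and form L = D - A. Diagonalising L (or applying a numerical eigensolver to the 7x7 matrix) gives the spectrum above. The single zero eigenvalue shows the graph is connected. By the matrix-tree theorem the graph has (1/7) * product of the nonzero eigenvalues = 432 spanning trees. The largest eigenvalue, 7, is at most the vertex count 7.

[0, 3, 3, 3, 4, 4, 7]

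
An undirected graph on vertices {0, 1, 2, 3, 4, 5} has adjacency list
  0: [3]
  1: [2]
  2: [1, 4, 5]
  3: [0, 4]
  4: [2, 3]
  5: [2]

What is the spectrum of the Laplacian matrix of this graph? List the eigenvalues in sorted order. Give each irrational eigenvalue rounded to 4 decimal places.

[0, 0.3249, 1, 1.4608, 3, 4.2143]

With the vertex order [0, 1, 2, 3, 4, 5], the degrees are [1, 1, 3, 2, 2, 1], giving D = diag(1, 1, 3, 2, 2, 1) and L = D - A. Since every row of L sums to 0, the all-ones vector is in the kernel and 0 is an eigenvalue. The eigenvalues sum to 10, which equals trace(L) = 2|E|. By the matrix-tree theorem the graph has (1/6) * product of the nonzero eigenvalues = 1 spanning tree.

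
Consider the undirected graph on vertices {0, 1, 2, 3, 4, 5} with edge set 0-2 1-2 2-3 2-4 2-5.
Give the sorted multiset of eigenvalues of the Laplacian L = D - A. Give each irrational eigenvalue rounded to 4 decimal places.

[0, 1, 1, 1, 1, 6]

With the vertex order [0, 1, 2, 3, 4, 5], the degrees are [1, 1, 5, 1, 1, 1], giving D = diag(1, 1, 5, 1, 1, 1) and L = D - A. L is symmetric positive semidefinite, so every eigenvalue is real and nonnegative. The largest eigenvalue, 6, is at most the vertex count 6. There is one zero in the spectrum, matching the 1 component.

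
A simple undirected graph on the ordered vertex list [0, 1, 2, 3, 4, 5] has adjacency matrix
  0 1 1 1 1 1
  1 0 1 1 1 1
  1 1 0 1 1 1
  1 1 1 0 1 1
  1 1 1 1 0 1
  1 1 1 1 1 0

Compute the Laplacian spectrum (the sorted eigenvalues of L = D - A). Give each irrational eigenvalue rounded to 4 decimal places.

[0, 6, 6, 6, 6, 6]

Reading degrees in the order [0, 1, 2, 3, 4, 5] gives [5, 5, 5, 5, 5, 5]; set D = diag(5, 5, 5, 5, 5, 5) and form L = D - A. The multiplicity of 0 as a Laplacian eigenvalue equals the number of connected components.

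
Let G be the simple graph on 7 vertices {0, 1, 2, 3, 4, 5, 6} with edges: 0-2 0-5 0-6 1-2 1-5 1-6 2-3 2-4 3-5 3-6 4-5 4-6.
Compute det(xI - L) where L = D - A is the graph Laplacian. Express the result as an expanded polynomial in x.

x^7 - 24x^6 + 234x^5 - 1192x^4 + 3357x^3 - 4968x^2 + 3024x

With the vertex order [0, 1, 2, 3, 4, 5, 6], the degrees are [3, 3, 4, 3, 3, 4, 4], giving D = diag(3, 3, 4, 3, 3, 4, 4) and L = D - A. The eigenvalues of L are [0, 3, 3, 3, 4, 4, 7]; the characteristic polynomial is the product of (x - lambda_i), which multiplies out to x^7 - 24x^6 + 234x^5 - 1192x^4 + 3357x^3 - 4968x^2 + 3024x. The constant term is 0 because L is singular (the all-ones vector lies in its kernel). The largest eigenvalue, 7, is at most the vertex count 7. The eigenvalues sum to 24, which equals trace(L) = 2|E|.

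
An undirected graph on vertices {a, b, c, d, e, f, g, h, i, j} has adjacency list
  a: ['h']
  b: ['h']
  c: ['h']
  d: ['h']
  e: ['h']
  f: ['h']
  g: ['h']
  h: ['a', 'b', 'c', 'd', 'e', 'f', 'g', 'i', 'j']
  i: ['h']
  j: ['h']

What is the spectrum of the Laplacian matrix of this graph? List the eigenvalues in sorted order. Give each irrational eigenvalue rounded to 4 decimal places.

Each diagonal entry of L is the vertex degree and each off-diagonal entry is -1 where an edge is present, 0 otherwise; in the order [a, b, c, d, e, f, g, h, i, j] the diagonal is [1, 1, 1, 1, 1, 1, 1, 9, 1, 1]. Since every row of L sums to 0, the all-ones vector is in the kernel and 0 is an eigenvalue. The largest eigenvalue, 10, is at most the vertex count 10.

[0, 1, 1, 1, 1, 1, 1, 1, 1, 10]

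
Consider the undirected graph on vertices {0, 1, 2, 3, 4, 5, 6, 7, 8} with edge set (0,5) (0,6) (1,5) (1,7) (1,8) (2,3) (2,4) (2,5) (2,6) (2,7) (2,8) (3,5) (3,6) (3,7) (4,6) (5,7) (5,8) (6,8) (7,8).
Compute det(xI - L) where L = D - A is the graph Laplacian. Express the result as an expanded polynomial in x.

With the vertex order [0, 1, 2, 3, 4, 5, 6, 7, 8], the degrees are [2, 3, 6, 4, 2, 6, 5, 5, 5], giving D = diag(2, 3, 6, 4, 2, 6, 5, 5, 5) and L = D - A. Computing det(xI - L) by cofactor expansion (or equivalently via sum-over-permutations) gives x^9 - 38x^8 + 613x^7 - 5462x^6 + 29271x^5 - 96122x^4 + 187887x^3 - 198954x^2 + 87228x. The coefficient of x^8 equals -trace(L) = -38, matching the sum of degrees. By the matrix-tree theorem the graph has (1/9) * product of the nonzero eigenvalues = 9692 spanning trees.

x^9 - 38x^8 + 613x^7 - 5462x^6 + 29271x^5 - 96122x^4 + 187887x^3 - 198954x^2 + 87228x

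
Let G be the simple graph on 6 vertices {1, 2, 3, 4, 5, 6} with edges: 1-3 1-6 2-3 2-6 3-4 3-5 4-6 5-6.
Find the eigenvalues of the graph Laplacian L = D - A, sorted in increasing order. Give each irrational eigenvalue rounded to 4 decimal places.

Each diagonal entry of L is the vertex degree and each off-diagonal entry is -1 where an edge is present, 0 otherwise; in the order [1, 2, 3, 4, 5, 6] the diagonal is [2, 2, 4, 2, 2, 4]. Diagonalising L (or applying a numerical eigensolver to the 6x6 matrix) gives the spectrum above. The single zero eigenvalue shows the graph is connected. The largest eigenvalue, 6, is at most the vertex count 6.

[0, 2, 2, 2, 4, 6]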